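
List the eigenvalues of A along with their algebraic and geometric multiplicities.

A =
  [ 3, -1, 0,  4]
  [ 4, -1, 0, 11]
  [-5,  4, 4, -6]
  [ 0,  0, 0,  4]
λ = 1: alg = 2, geom = 1; λ = 4: alg = 2, geom = 1

Step 1 — factor the characteristic polynomial to read off the algebraic multiplicities:
  χ_A(x) = (x - 4)^2*(x - 1)^2

Step 2 — compute geometric multiplicities via the rank-nullity identity g(λ) = n − rank(A − λI):
  rank(A − (1)·I) = 3, so dim ker(A − (1)·I) = n − 3 = 1
  rank(A − (4)·I) = 3, so dim ker(A − (4)·I) = n − 3 = 1

Summary:
  λ = 1: algebraic multiplicity = 2, geometric multiplicity = 1
  λ = 4: algebraic multiplicity = 2, geometric multiplicity = 1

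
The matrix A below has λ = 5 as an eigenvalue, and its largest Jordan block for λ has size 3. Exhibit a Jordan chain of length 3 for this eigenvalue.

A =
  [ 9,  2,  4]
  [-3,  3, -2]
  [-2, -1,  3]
A Jordan chain for λ = 5 of length 3:
v_1 = (2, -2, -1)ᵀ
v_2 = (4, -3, -2)ᵀ
v_3 = (1, 0, 0)ᵀ

Let N = A − (5)·I. We want v_3 with N^3 v_3 = 0 but N^2 v_3 ≠ 0; then v_{j-1} := N · v_j for j = 3, …, 2.

Pick v_3 = (1, 0, 0)ᵀ.
Then v_2 = N · v_3 = (4, -3, -2)ᵀ.
Then v_1 = N · v_2 = (2, -2, -1)ᵀ.

Sanity check: (A − (5)·I) v_1 = (0, 0, 0)ᵀ = 0. ✓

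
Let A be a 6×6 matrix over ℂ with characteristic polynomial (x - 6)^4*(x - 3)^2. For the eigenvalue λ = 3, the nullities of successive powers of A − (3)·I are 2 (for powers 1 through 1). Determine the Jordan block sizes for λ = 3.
Block sizes for λ = 3: [1, 1]

From the dimensions of kernels of powers, the number of Jordan blocks of size at least j is d_j − d_{j−1} where d_j = dim ker(N^j) (with d_0 = 0). Computing the differences gives [2].
The number of blocks of size exactly k is (#blocks of size ≥ k) − (#blocks of size ≥ k + 1), so the partition is: 2 block(s) of size 1.
In nonincreasing order the block sizes are [1, 1].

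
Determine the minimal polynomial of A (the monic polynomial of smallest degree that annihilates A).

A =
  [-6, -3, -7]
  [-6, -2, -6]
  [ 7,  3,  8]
x^3 - 3*x + 2

The characteristic polynomial is χ_A(x) = (x - 1)^2*(x + 2), so the eigenvalues are known. The minimal polynomial is
  m_A(x) = Π_λ (x − λ)^{k_λ}
where k_λ is the size of the *largest* Jordan block for λ (equivalently, the smallest k with (A − λI)^k v = 0 for every generalised eigenvector v of λ).

  λ = -2: largest Jordan block has size 1, contributing (x + 2)
  λ = 1: largest Jordan block has size 2, contributing (x − 1)^2

So m_A(x) = (x - 1)^2*(x + 2) = x^3 - 3*x + 2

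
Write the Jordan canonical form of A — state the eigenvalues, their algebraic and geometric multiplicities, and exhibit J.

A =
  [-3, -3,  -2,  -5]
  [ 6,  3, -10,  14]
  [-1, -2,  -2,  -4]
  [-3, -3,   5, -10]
J_3(-3) ⊕ J_1(-3)

The characteristic polynomial is
  det(x·I − A) = x^4 + 12*x^3 + 54*x^2 + 108*x + 81 = (x + 3)^4

Eigenvalues and multiplicities (the geometric multiplicity of λ is n − rank(A − λI), which equals the number of Jordan blocks for λ):
  λ = -3: algebraic multiplicity = 4, geometric multiplicity = 2

Determining the block sizes for each eigenvalue:
  λ = -3: with am = 4 and gm = 2, the partition is not yet determined (e.g. several partitions of 4 into 2 parts exist). Let N = A − (-3)·I. Computing rank(N^1) = 2, rank(N^2) = 1, rank(N^3) = 0; the number of blocks of size ≥ j is rank(N^{j−1}) − rank(N^j), giving [2, 1, 1]. So we have 1 block(s) of size 3, 1 block(s) of size 1 → block sizes [3, 1]

Assembling the blocks gives a Jordan form
J =
  [-3,  1,  0,  0]
  [ 0, -3,  1,  0]
  [ 0,  0, -3,  0]
  [ 0,  0,  0, -3]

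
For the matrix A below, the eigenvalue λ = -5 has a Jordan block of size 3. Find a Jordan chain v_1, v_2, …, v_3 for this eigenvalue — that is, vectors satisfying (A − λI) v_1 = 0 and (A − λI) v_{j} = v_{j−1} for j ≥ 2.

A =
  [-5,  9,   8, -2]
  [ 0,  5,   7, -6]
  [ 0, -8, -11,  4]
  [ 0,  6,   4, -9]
A Jordan chain for λ = -5 of length 3:
v_1 = (14, 8, -8, 4)ᵀ
v_2 = (9, 10, -8, 6)ᵀ
v_3 = (0, 1, 0, 0)ᵀ

Let N = A − (-5)·I. We want v_3 with N^3 v_3 = 0 but N^2 v_3 ≠ 0; then v_{j-1} := N · v_j for j = 3, …, 2.

Pick v_3 = (0, 1, 0, 0)ᵀ.
Then v_2 = N · v_3 = (9, 10, -8, 6)ᵀ.
Then v_1 = N · v_2 = (14, 8, -8, 4)ᵀ.

Sanity check: (A − (-5)·I) v_1 = (0, 0, 0, 0)ᵀ = 0. ✓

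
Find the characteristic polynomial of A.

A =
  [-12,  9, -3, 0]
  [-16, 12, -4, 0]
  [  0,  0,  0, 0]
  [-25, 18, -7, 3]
x^4 - 3*x^3

Expanding det(x·I − A) (e.g. by cofactor expansion or by noting that A is similar to its Jordan form J, which has the same characteristic polynomial as A) gives
  χ_A(x) = x^4 - 3*x^3
which factors as x^3*(x - 3). The eigenvalues (with algebraic multiplicities) are λ = 0 with multiplicity 3, λ = 3 with multiplicity 1.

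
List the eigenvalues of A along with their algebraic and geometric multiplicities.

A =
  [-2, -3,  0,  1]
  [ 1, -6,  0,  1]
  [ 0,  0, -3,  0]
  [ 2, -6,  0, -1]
λ = -3: alg = 4, geom = 3

Step 1 — factor the characteristic polynomial to read off the algebraic multiplicities:
  χ_A(x) = (x + 3)^4

Step 2 — compute geometric multiplicities via the rank-nullity identity g(λ) = n − rank(A − λI):
  rank(A − (-3)·I) = 1, so dim ker(A − (-3)·I) = n − 1 = 3

Summary:
  λ = -3: algebraic multiplicity = 4, geometric multiplicity = 3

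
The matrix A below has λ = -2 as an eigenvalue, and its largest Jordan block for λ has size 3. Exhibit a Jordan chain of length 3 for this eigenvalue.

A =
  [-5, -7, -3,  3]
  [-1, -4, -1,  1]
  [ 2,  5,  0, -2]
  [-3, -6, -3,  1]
A Jordan chain for λ = -2 of length 3:
v_1 = (1, 0, -1, 0)ᵀ
v_2 = (-3, -1, 2, -3)ᵀ
v_3 = (1, 0, 0, 0)ᵀ

Let N = A − (-2)·I. We want v_3 with N^3 v_3 = 0 but N^2 v_3 ≠ 0; then v_{j-1} := N · v_j for j = 3, …, 2.

Pick v_3 = (1, 0, 0, 0)ᵀ.
Then v_2 = N · v_3 = (-3, -1, 2, -3)ᵀ.
Then v_1 = N · v_2 = (1, 0, -1, 0)ᵀ.

Sanity check: (A − (-2)·I) v_1 = (0, 0, 0, 0)ᵀ = 0. ✓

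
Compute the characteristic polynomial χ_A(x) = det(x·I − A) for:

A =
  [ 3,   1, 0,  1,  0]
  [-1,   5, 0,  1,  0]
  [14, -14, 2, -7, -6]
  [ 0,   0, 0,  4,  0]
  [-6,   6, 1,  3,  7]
x^5 - 21*x^4 + 176*x^3 - 736*x^2 + 1536*x - 1280

Expanding det(x·I − A) (e.g. by cofactor expansion or by noting that A is similar to its Jordan form J, which has the same characteristic polynomial as A) gives
  χ_A(x) = x^5 - 21*x^4 + 176*x^3 - 736*x^2 + 1536*x - 1280
which factors as (x - 5)*(x - 4)^4. The eigenvalues (with algebraic multiplicities) are λ = 4 with multiplicity 4, λ = 5 with multiplicity 1.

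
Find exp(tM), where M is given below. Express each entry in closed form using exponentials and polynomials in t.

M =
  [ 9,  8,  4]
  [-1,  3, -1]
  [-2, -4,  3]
e^{tM} =
  [4*t*exp(5*t) + exp(5*t), 8*t*exp(5*t), 4*t*exp(5*t)]
  [-t*exp(5*t), -2*t*exp(5*t) + exp(5*t), -t*exp(5*t)]
  [-2*t*exp(5*t), -4*t*exp(5*t), -2*t*exp(5*t) + exp(5*t)]

Strategy: write M = P · J · P⁻¹ where J is a Jordan canonical form, so e^{tM} = P · e^{tJ} · P⁻¹, and e^{tJ} can be computed block-by-block.

M has Jordan form
J =
  [5, 1, 0]
  [0, 5, 0]
  [0, 0, 5]
(up to reordering of blocks).

Per-block formulas:
  For a 1×1 block at λ = 5: exp(t · [5]) = [e^(5t)].
  For a 2×2 Jordan block J_2(5): exp(t · J_2(5)) = e^(5t)·(I + t·N), where N is the 2×2 nilpotent shift.

After assembling e^{tJ} and conjugating by P, we get:

e^{tM} =
  [4*t*exp(5*t) + exp(5*t), 8*t*exp(5*t), 4*t*exp(5*t)]
  [-t*exp(5*t), -2*t*exp(5*t) + exp(5*t), -t*exp(5*t)]
  [-2*t*exp(5*t), -4*t*exp(5*t), -2*t*exp(5*t) + exp(5*t)]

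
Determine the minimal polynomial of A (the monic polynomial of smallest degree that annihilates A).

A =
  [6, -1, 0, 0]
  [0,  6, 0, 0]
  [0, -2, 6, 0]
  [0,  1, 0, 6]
x^2 - 12*x + 36

The characteristic polynomial is χ_A(x) = (x - 6)^4, so the eigenvalues are known. The minimal polynomial is
  m_A(x) = Π_λ (x − λ)^{k_λ}
where k_λ is the size of the *largest* Jordan block for λ (equivalently, the smallest k with (A − λI)^k v = 0 for every generalised eigenvector v of λ).

  λ = 6: largest Jordan block has size 2, contributing (x − 6)^2

So m_A(x) = (x - 6)^2 = x^2 - 12*x + 36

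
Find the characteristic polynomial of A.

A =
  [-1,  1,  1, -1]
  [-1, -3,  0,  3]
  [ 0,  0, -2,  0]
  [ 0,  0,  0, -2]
x^4 + 8*x^3 + 24*x^2 + 32*x + 16

Expanding det(x·I − A) (e.g. by cofactor expansion or by noting that A is similar to its Jordan form J, which has the same characteristic polynomial as A) gives
  χ_A(x) = x^4 + 8*x^3 + 24*x^2 + 32*x + 16
which factors as (x + 2)^4. The eigenvalues (with algebraic multiplicities) are λ = -2 with multiplicity 4.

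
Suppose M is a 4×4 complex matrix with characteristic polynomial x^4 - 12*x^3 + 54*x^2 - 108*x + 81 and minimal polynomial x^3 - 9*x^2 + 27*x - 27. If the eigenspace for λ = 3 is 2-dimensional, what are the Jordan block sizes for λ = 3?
Block sizes for λ = 3: [3, 1]

Step 1 — from the characteristic polynomial, algebraic multiplicity of λ = 3 is 4. From dim ker(M − (3)·I) = 2, there are exactly 2 Jordan blocks for λ = 3.
Step 2 — from the minimal polynomial, the factor (x − 3)^3 tells us the largest block for λ = 3 has size 3.
Step 3 — with total size 4, 2 blocks, and largest block 3, the block sizes (in nonincreasing order) are [3, 1].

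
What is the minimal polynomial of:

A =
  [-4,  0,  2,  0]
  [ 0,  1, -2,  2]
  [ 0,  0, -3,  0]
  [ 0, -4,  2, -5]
x^3 + 8*x^2 + 19*x + 12

The characteristic polynomial is χ_A(x) = (x + 1)*(x + 3)^2*(x + 4), so the eigenvalues are known. The minimal polynomial is
  m_A(x) = Π_λ (x − λ)^{k_λ}
where k_λ is the size of the *largest* Jordan block for λ (equivalently, the smallest k with (A − λI)^k v = 0 for every generalised eigenvector v of λ).

  λ = -4: largest Jordan block has size 1, contributing (x + 4)
  λ = -3: largest Jordan block has size 1, contributing (x + 3)
  λ = -1: largest Jordan block has size 1, contributing (x + 1)

So m_A(x) = (x + 1)*(x + 3)*(x + 4) = x^3 + 8*x^2 + 19*x + 12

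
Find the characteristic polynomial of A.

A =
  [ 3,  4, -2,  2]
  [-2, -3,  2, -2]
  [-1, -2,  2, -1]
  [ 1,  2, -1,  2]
x^4 - 4*x^3 + 6*x^2 - 4*x + 1

Expanding det(x·I − A) (e.g. by cofactor expansion or by noting that A is similar to its Jordan form J, which has the same characteristic polynomial as A) gives
  χ_A(x) = x^4 - 4*x^3 + 6*x^2 - 4*x + 1
which factors as (x - 1)^4. The eigenvalues (with algebraic multiplicities) are λ = 1 with multiplicity 4.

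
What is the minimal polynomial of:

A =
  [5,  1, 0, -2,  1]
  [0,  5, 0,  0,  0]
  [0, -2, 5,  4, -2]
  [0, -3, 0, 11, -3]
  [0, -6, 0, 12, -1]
x^2 - 10*x + 25

The characteristic polynomial is χ_A(x) = (x - 5)^5, so the eigenvalues are known. The minimal polynomial is
  m_A(x) = Π_λ (x − λ)^{k_λ}
where k_λ is the size of the *largest* Jordan block for λ (equivalently, the smallest k with (A − λI)^k v = 0 for every generalised eigenvector v of λ).

  λ = 5: largest Jordan block has size 2, contributing (x − 5)^2

So m_A(x) = (x - 5)^2 = x^2 - 10*x + 25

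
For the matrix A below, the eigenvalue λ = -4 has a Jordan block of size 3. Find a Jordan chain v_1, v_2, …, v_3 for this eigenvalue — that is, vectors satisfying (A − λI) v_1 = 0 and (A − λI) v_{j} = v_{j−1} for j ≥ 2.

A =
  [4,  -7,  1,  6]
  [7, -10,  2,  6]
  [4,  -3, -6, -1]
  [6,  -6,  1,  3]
A Jordan chain for λ = -4 of length 3:
v_1 = (2, 3, -1, 1)ᵀ
v_2 = (1, 1, 1, 0)ᵀ
v_3 = (1, 1, 0, 0)ᵀ

Let N = A − (-4)·I. We want v_3 with N^3 v_3 = 0 but N^2 v_3 ≠ 0; then v_{j-1} := N · v_j for j = 3, …, 2.

Pick v_3 = (1, 1, 0, 0)ᵀ.
Then v_2 = N · v_3 = (1, 1, 1, 0)ᵀ.
Then v_1 = N · v_2 = (2, 3, -1, 1)ᵀ.

Sanity check: (A − (-4)·I) v_1 = (0, 0, 0, 0)ᵀ = 0. ✓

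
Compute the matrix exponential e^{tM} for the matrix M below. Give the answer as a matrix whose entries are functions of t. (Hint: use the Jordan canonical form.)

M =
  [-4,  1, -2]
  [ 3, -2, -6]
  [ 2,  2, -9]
e^{tM} =
  [t*exp(-5*t) + exp(-5*t), t*exp(-5*t), -2*t*exp(-5*t)]
  [3*t*exp(-5*t), 3*t*exp(-5*t) + exp(-5*t), -6*t*exp(-5*t)]
  [2*t*exp(-5*t), 2*t*exp(-5*t), -4*t*exp(-5*t) + exp(-5*t)]

Strategy: write M = P · J · P⁻¹ where J is a Jordan canonical form, so e^{tM} = P · e^{tJ} · P⁻¹, and e^{tJ} can be computed block-by-block.

M has Jordan form
J =
  [-5,  1,  0]
  [ 0, -5,  0]
  [ 0,  0, -5]
(up to reordering of blocks).

Per-block formulas:
  For a 2×2 Jordan block J_2(-5): exp(t · J_2(-5)) = e^(-5t)·(I + t·N), where N is the 2×2 nilpotent shift.
  For a 1×1 block at λ = -5: exp(t · [-5]) = [e^(-5t)].

After assembling e^{tJ} and conjugating by P, we get:

e^{tM} =
  [t*exp(-5*t) + exp(-5*t), t*exp(-5*t), -2*t*exp(-5*t)]
  [3*t*exp(-5*t), 3*t*exp(-5*t) + exp(-5*t), -6*t*exp(-5*t)]
  [2*t*exp(-5*t), 2*t*exp(-5*t), -4*t*exp(-5*t) + exp(-5*t)]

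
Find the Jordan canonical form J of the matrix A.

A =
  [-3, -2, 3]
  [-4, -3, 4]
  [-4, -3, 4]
J_2(-1) ⊕ J_1(0)

The characteristic polynomial is
  det(x·I − A) = x^3 + 2*x^2 + x = x*(x + 1)^2

Eigenvalues and multiplicities (the geometric multiplicity of λ is n − rank(A − λI), which equals the number of Jordan blocks for λ):
  λ = -1: algebraic multiplicity = 2, geometric multiplicity = 1
  λ = 0: algebraic multiplicity = 1, geometric multiplicity = 1

Determining the block sizes for each eigenvalue:
  λ = -1: one block (gm = 1), so the single block has size am = 2 → block sizes [2]
  λ = 0: one block (gm = 1), so the single block has size am = 1 → block sizes [1]

Assembling the blocks gives a Jordan form
J =
  [-1,  1, 0]
  [ 0, -1, 0]
  [ 0,  0, 0]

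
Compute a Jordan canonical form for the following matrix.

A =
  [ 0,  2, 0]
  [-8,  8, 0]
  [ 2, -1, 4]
J_2(4) ⊕ J_1(4)

The characteristic polynomial is
  det(x·I − A) = x^3 - 12*x^2 + 48*x - 64 = (x - 4)^3

Eigenvalues and multiplicities (the geometric multiplicity of λ is n − rank(A − λI), which equals the number of Jordan blocks for λ):
  λ = 4: algebraic multiplicity = 3, geometric multiplicity = 2

Determining the block sizes for each eigenvalue:
  λ = 4: 2 blocks summing to 3 forces exactly one block of size 2 and the rest size 1 → block sizes [2, 1]

Assembling the blocks gives a Jordan form
J =
  [4, 1, 0]
  [0, 4, 0]
  [0, 0, 4]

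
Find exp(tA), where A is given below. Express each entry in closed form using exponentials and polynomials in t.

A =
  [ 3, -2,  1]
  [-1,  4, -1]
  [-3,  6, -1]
e^{tA} =
  [t*exp(2*t) + exp(2*t), -2*t*exp(2*t), t*exp(2*t)]
  [-t*exp(2*t), 2*t*exp(2*t) + exp(2*t), -t*exp(2*t)]
  [-3*t*exp(2*t), 6*t*exp(2*t), -3*t*exp(2*t) + exp(2*t)]

Strategy: write A = P · J · P⁻¹ where J is a Jordan canonical form, so e^{tA} = P · e^{tJ} · P⁻¹, and e^{tJ} can be computed block-by-block.

A has Jordan form
J =
  [2, 1, 0]
  [0, 2, 0]
  [0, 0, 2]
(up to reordering of blocks).

Per-block formulas:
  For a 2×2 Jordan block J_2(2): exp(t · J_2(2)) = e^(2t)·(I + t·N), where N is the 2×2 nilpotent shift.
  For a 1×1 block at λ = 2: exp(t · [2]) = [e^(2t)].

After assembling e^{tJ} and conjugating by P, we get:

e^{tA} =
  [t*exp(2*t) + exp(2*t), -2*t*exp(2*t), t*exp(2*t)]
  [-t*exp(2*t), 2*t*exp(2*t) + exp(2*t), -t*exp(2*t)]
  [-3*t*exp(2*t), 6*t*exp(2*t), -3*t*exp(2*t) + exp(2*t)]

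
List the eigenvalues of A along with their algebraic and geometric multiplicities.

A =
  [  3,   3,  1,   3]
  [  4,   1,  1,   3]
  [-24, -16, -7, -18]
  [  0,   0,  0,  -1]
λ = -1: alg = 4, geom = 2

Step 1 — factor the characteristic polynomial to read off the algebraic multiplicities:
  χ_A(x) = (x + 1)^4

Step 2 — compute geometric multiplicities via the rank-nullity identity g(λ) = n − rank(A − λI):
  rank(A − (-1)·I) = 2, so dim ker(A − (-1)·I) = n − 2 = 2

Summary:
  λ = -1: algebraic multiplicity = 4, geometric multiplicity = 2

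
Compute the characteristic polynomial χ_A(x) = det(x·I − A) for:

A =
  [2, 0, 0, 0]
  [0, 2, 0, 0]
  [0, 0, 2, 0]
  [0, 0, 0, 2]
x^4 - 8*x^3 + 24*x^2 - 32*x + 16

Expanding det(x·I − A) (e.g. by cofactor expansion or by noting that A is similar to its Jordan form J, which has the same characteristic polynomial as A) gives
  χ_A(x) = x^4 - 8*x^3 + 24*x^2 - 32*x + 16
which factors as (x - 2)^4. The eigenvalues (with algebraic multiplicities) are λ = 2 with multiplicity 4.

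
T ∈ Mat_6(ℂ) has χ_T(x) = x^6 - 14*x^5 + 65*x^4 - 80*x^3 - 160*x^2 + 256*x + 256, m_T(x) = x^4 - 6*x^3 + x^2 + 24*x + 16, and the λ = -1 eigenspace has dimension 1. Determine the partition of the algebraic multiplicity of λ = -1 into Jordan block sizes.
Block sizes for λ = -1: [2]

Step 1 — from the characteristic polynomial, algebraic multiplicity of λ = -1 is 2. From dim ker(T − (-1)·I) = 1, there are exactly 1 Jordan blocks for λ = -1.
Step 2 — from the minimal polynomial, the factor (x + 1)^2 tells us the largest block for λ = -1 has size 2.
Step 3 — with total size 2, 1 blocks, and largest block 2, the block sizes (in nonincreasing order) are [2].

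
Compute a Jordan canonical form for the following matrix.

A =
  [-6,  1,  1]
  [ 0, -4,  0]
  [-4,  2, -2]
J_2(-4) ⊕ J_1(-4)

The characteristic polynomial is
  det(x·I − A) = x^3 + 12*x^2 + 48*x + 64 = (x + 4)^3

Eigenvalues and multiplicities (the geometric multiplicity of λ is n − rank(A − λI), which equals the number of Jordan blocks for λ):
  λ = -4: algebraic multiplicity = 3, geometric multiplicity = 2

Determining the block sizes for each eigenvalue:
  λ = -4: 2 blocks summing to 3 forces exactly one block of size 2 and the rest size 1 → block sizes [2, 1]

Assembling the blocks gives a Jordan form
J =
  [-4,  1,  0]
  [ 0, -4,  0]
  [ 0,  0, -4]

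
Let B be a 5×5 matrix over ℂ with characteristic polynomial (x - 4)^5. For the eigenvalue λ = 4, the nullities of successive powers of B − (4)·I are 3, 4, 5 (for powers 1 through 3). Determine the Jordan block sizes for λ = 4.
Block sizes for λ = 4: [3, 1, 1]

From the dimensions of kernels of powers, the number of Jordan blocks of size at least j is d_j − d_{j−1} where d_j = dim ker(N^j) (with d_0 = 0). Computing the differences gives [3, 1, 1].
The number of blocks of size exactly k is (#blocks of size ≥ k) − (#blocks of size ≥ k + 1), so the partition is: 2 block(s) of size 1, 1 block(s) of size 3.
In nonincreasing order the block sizes are [3, 1, 1].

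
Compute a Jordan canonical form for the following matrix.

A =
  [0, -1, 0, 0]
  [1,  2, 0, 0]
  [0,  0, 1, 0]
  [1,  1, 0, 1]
J_2(1) ⊕ J_1(1) ⊕ J_1(1)

The characteristic polynomial is
  det(x·I − A) = x^4 - 4*x^3 + 6*x^2 - 4*x + 1 = (x - 1)^4

Eigenvalues and multiplicities (the geometric multiplicity of λ is n − rank(A − λI), which equals the number of Jordan blocks for λ):
  λ = 1: algebraic multiplicity = 4, geometric multiplicity = 3

Determining the block sizes for each eigenvalue:
  λ = 1: 3 blocks summing to 4 forces exactly one block of size 2 and the rest size 1 → block sizes [2, 1, 1]

Assembling the blocks gives a Jordan form
J =
  [1, 1, 0, 0]
  [0, 1, 0, 0]
  [0, 0, 1, 0]
  [0, 0, 0, 1]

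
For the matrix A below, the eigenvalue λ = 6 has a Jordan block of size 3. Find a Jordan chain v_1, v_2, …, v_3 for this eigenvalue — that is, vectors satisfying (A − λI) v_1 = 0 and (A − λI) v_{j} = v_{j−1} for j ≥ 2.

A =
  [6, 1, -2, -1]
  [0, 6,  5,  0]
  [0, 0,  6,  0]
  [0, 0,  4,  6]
A Jordan chain for λ = 6 of length 3:
v_1 = (1, 0, 0, 0)ᵀ
v_2 = (-2, 5, 0, 4)ᵀ
v_3 = (0, 0, 1, 0)ᵀ

Let N = A − (6)·I. We want v_3 with N^3 v_3 = 0 but N^2 v_3 ≠ 0; then v_{j-1} := N · v_j for j = 3, …, 2.

Pick v_3 = (0, 0, 1, 0)ᵀ.
Then v_2 = N · v_3 = (-2, 5, 0, 4)ᵀ.
Then v_1 = N · v_2 = (1, 0, 0, 0)ᵀ.

Sanity check: (A − (6)·I) v_1 = (0, 0, 0, 0)ᵀ = 0. ✓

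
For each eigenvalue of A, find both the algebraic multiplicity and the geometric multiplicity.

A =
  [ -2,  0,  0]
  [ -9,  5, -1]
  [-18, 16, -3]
λ = -2: alg = 1, geom = 1; λ = 1: alg = 2, geom = 1

Step 1 — factor the characteristic polynomial to read off the algebraic multiplicities:
  χ_A(x) = (x - 1)^2*(x + 2)

Step 2 — compute geometric multiplicities via the rank-nullity identity g(λ) = n − rank(A − λI):
  rank(A − (-2)·I) = 2, so dim ker(A − (-2)·I) = n − 2 = 1
  rank(A − (1)·I) = 2, so dim ker(A − (1)·I) = n − 2 = 1

Summary:
  λ = -2: algebraic multiplicity = 1, geometric multiplicity = 1
  λ = 1: algebraic multiplicity = 2, geometric multiplicity = 1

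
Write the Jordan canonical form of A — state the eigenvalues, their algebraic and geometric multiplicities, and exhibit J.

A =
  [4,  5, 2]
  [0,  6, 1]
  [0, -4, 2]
J_3(4)

The characteristic polynomial is
  det(x·I − A) = x^3 - 12*x^2 + 48*x - 64 = (x - 4)^3

Eigenvalues and multiplicities (the geometric multiplicity of λ is n − rank(A − λI), which equals the number of Jordan blocks for λ):
  λ = 4: algebraic multiplicity = 3, geometric multiplicity = 1

Determining the block sizes for each eigenvalue:
  λ = 4: one block (gm = 1), so the single block has size am = 3 → block sizes [3]

Assembling the blocks gives a Jordan form
J =
  [4, 1, 0]
  [0, 4, 1]
  [0, 0, 4]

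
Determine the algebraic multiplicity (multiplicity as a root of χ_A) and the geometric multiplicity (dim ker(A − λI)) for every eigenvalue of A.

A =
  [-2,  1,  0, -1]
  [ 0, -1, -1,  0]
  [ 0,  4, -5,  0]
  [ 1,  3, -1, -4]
λ = -3: alg = 4, geom = 2

Step 1 — factor the characteristic polynomial to read off the algebraic multiplicities:
  χ_A(x) = (x + 3)^4

Step 2 — compute geometric multiplicities via the rank-nullity identity g(λ) = n − rank(A − λI):
  rank(A − (-3)·I) = 2, so dim ker(A − (-3)·I) = n − 2 = 2

Summary:
  λ = -3: algebraic multiplicity = 4, geometric multiplicity = 2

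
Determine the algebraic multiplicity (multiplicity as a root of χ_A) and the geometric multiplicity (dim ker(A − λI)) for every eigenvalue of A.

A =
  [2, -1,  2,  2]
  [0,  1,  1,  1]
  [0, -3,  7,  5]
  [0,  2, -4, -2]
λ = 2: alg = 4, geom = 2

Step 1 — factor the characteristic polynomial to read off the algebraic multiplicities:
  χ_A(x) = (x - 2)^4

Step 2 — compute geometric multiplicities via the rank-nullity identity g(λ) = n − rank(A − λI):
  rank(A − (2)·I) = 2, so dim ker(A − (2)·I) = n − 2 = 2

Summary:
  λ = 2: algebraic multiplicity = 4, geometric multiplicity = 2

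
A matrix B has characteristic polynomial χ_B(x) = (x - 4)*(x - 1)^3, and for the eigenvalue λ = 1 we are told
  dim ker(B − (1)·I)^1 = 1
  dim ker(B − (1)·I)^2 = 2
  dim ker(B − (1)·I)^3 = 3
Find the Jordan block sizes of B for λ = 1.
Block sizes for λ = 1: [3]

From the dimensions of kernels of powers, the number of Jordan blocks of size at least j is d_j − d_{j−1} where d_j = dim ker(N^j) (with d_0 = 0). Computing the differences gives [1, 1, 1].
The number of blocks of size exactly k is (#blocks of size ≥ k) − (#blocks of size ≥ k + 1), so the partition is: 1 block(s) of size 3.
In nonincreasing order the block sizes are [3].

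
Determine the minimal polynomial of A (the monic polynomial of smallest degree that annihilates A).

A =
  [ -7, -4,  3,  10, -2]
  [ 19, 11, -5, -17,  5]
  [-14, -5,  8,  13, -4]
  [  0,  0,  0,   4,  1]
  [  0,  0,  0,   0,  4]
x^3 - 12*x^2 + 48*x - 64

The characteristic polynomial is χ_A(x) = (x - 4)^5, so the eigenvalues are known. The minimal polynomial is
  m_A(x) = Π_λ (x − λ)^{k_λ}
where k_λ is the size of the *largest* Jordan block for λ (equivalently, the smallest k with (A − λI)^k v = 0 for every generalised eigenvector v of λ).

  λ = 4: largest Jordan block has size 3, contributing (x − 4)^3

So m_A(x) = (x - 4)^3 = x^3 - 12*x^2 + 48*x - 64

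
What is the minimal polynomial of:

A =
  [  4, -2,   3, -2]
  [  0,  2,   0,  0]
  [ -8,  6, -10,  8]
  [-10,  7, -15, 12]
x^2 - 4*x + 4

The characteristic polynomial is χ_A(x) = (x - 2)^4, so the eigenvalues are known. The minimal polynomial is
  m_A(x) = Π_λ (x − λ)^{k_λ}
where k_λ is the size of the *largest* Jordan block for λ (equivalently, the smallest k with (A − λI)^k v = 0 for every generalised eigenvector v of λ).

  λ = 2: largest Jordan block has size 2, contributing (x − 2)^2

So m_A(x) = (x - 2)^2 = x^2 - 4*x + 4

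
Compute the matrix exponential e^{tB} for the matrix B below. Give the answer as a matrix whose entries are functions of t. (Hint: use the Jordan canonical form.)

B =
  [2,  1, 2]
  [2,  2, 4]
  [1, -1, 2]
e^{tB} =
  [2*t^2*exp(2*t) + exp(2*t), -t^2*exp(2*t) + t*exp(2*t), 2*t^2*exp(2*t) + 2*t*exp(2*t)]
  [2*t^2*exp(2*t) + 2*t*exp(2*t), -t^2*exp(2*t) + exp(2*t), 2*t^2*exp(2*t) + 4*t*exp(2*t)]
  [-t^2*exp(2*t) + t*exp(2*t), t^2*exp(2*t)/2 - t*exp(2*t), -t^2*exp(2*t) + exp(2*t)]

Strategy: write B = P · J · P⁻¹ where J is a Jordan canonical form, so e^{tB} = P · e^{tJ} · P⁻¹, and e^{tJ} can be computed block-by-block.

B has Jordan form
J =
  [2, 1, 0]
  [0, 2, 1]
  [0, 0, 2]
(up to reordering of blocks).

Per-block formulas:
  For a 3×3 Jordan block J_3(2): exp(t · J_3(2)) = e^(2t)·(I + t·N + (t^2/2)·N^2), where N is the 3×3 nilpotent shift.

After assembling e^{tJ} and conjugating by P, we get:

e^{tB} =
  [2*t^2*exp(2*t) + exp(2*t), -t^2*exp(2*t) + t*exp(2*t), 2*t^2*exp(2*t) + 2*t*exp(2*t)]
  [2*t^2*exp(2*t) + 2*t*exp(2*t), -t^2*exp(2*t) + exp(2*t), 2*t^2*exp(2*t) + 4*t*exp(2*t)]
  [-t^2*exp(2*t) + t*exp(2*t), t^2*exp(2*t)/2 - t*exp(2*t), -t^2*exp(2*t) + exp(2*t)]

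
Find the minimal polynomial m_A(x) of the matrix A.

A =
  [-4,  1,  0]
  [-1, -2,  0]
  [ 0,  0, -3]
x^2 + 6*x + 9

The characteristic polynomial is χ_A(x) = (x + 3)^3, so the eigenvalues are known. The minimal polynomial is
  m_A(x) = Π_λ (x − λ)^{k_λ}
where k_λ is the size of the *largest* Jordan block for λ (equivalently, the smallest k with (A − λI)^k v = 0 for every generalised eigenvector v of λ).

  λ = -3: largest Jordan block has size 2, contributing (x + 3)^2

So m_A(x) = (x + 3)^2 = x^2 + 6*x + 9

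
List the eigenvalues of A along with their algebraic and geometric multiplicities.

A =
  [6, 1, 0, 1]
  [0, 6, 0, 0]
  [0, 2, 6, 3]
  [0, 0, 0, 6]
λ = 6: alg = 4, geom = 2

Step 1 — factor the characteristic polynomial to read off the algebraic multiplicities:
  χ_A(x) = (x - 6)^4

Step 2 — compute geometric multiplicities via the rank-nullity identity g(λ) = n − rank(A − λI):
  rank(A − (6)·I) = 2, so dim ker(A − (6)·I) = n − 2 = 2

Summary:
  λ = 6: algebraic multiplicity = 4, geometric multiplicity = 2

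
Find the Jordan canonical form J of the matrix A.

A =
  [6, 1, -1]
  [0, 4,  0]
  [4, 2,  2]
J_2(4) ⊕ J_1(4)

The characteristic polynomial is
  det(x·I − A) = x^3 - 12*x^2 + 48*x - 64 = (x - 4)^3

Eigenvalues and multiplicities (the geometric multiplicity of λ is n − rank(A − λI), which equals the number of Jordan blocks for λ):
  λ = 4: algebraic multiplicity = 3, geometric multiplicity = 2

Determining the block sizes for each eigenvalue:
  λ = 4: 2 blocks summing to 3 forces exactly one block of size 2 and the rest size 1 → block sizes [2, 1]

Assembling the blocks gives a Jordan form
J =
  [4, 1, 0]
  [0, 4, 0]
  [0, 0, 4]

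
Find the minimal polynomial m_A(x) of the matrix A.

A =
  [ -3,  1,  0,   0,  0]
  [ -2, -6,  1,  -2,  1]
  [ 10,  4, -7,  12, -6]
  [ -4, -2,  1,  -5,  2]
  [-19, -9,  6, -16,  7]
x^5 + 14*x^4 + 73*x^3 + 172*x^2 + 176*x + 64

The characteristic polynomial is χ_A(x) = (x + 1)^2*(x + 4)^3, so the eigenvalues are known. The minimal polynomial is
  m_A(x) = Π_λ (x − λ)^{k_λ}
where k_λ is the size of the *largest* Jordan block for λ (equivalently, the smallest k with (A − λI)^k v = 0 for every generalised eigenvector v of λ).

  λ = -4: largest Jordan block has size 3, contributing (x + 4)^3
  λ = -1: largest Jordan block has size 2, contributing (x + 1)^2

So m_A(x) = (x + 1)^2*(x + 4)^3 = x^5 + 14*x^4 + 73*x^3 + 172*x^2 + 176*x + 64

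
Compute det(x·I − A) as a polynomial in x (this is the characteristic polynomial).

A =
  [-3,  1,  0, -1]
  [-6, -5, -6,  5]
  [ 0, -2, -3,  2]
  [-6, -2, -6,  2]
x^4 + 9*x^3 + 27*x^2 + 27*x

Expanding det(x·I − A) (e.g. by cofactor expansion or by noting that A is similar to its Jordan form J, which has the same characteristic polynomial as A) gives
  χ_A(x) = x^4 + 9*x^3 + 27*x^2 + 27*x
which factors as x*(x + 3)^3. The eigenvalues (with algebraic multiplicities) are λ = -3 with multiplicity 3, λ = 0 with multiplicity 1.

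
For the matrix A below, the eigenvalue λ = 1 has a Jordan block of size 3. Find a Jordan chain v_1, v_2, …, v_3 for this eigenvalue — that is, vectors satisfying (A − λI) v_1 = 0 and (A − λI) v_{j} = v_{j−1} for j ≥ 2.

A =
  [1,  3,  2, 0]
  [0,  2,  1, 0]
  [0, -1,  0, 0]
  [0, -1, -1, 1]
A Jordan chain for λ = 1 of length 3:
v_1 = (1, 0, 0, 0)ᵀ
v_2 = (3, 1, -1, -1)ᵀ
v_3 = (0, 1, 0, 0)ᵀ

Let N = A − (1)·I. We want v_3 with N^3 v_3 = 0 but N^2 v_3 ≠ 0; then v_{j-1} := N · v_j for j = 3, …, 2.

Pick v_3 = (0, 1, 0, 0)ᵀ.
Then v_2 = N · v_3 = (3, 1, -1, -1)ᵀ.
Then v_1 = N · v_2 = (1, 0, 0, 0)ᵀ.

Sanity check: (A − (1)·I) v_1 = (0, 0, 0, 0)ᵀ = 0. ✓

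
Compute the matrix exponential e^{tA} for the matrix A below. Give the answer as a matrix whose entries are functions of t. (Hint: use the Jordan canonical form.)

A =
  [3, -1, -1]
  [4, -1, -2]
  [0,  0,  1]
e^{tA} =
  [2*t*exp(t) + exp(t), -t*exp(t), -t*exp(t)]
  [4*t*exp(t), -2*t*exp(t) + exp(t), -2*t*exp(t)]
  [0, 0, exp(t)]

Strategy: write A = P · J · P⁻¹ where J is a Jordan canonical form, so e^{tA} = P · e^{tJ} · P⁻¹, and e^{tJ} can be computed block-by-block.

A has Jordan form
J =
  [1, 1, 0]
  [0, 1, 0]
  [0, 0, 1]
(up to reordering of blocks).

Per-block formulas:
  For a 2×2 Jordan block J_2(1): exp(t · J_2(1)) = e^(1t)·(I + t·N), where N is the 2×2 nilpotent shift.
  For a 1×1 block at λ = 1: exp(t · [1]) = [e^(1t)].

After assembling e^{tJ} and conjugating by P, we get:

e^{tA} =
  [2*t*exp(t) + exp(t), -t*exp(t), -t*exp(t)]
  [4*t*exp(t), -2*t*exp(t) + exp(t), -2*t*exp(t)]
  [0, 0, exp(t)]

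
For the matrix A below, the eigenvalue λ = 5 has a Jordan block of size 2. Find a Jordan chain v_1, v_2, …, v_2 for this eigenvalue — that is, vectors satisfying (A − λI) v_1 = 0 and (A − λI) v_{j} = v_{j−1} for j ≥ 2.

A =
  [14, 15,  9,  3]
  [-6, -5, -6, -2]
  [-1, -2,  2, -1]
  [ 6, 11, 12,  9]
A Jordan chain for λ = 5 of length 2:
v_1 = (9, -6, -1, 6)ᵀ
v_2 = (1, 0, 0, 0)ᵀ

Let N = A − (5)·I. We want v_2 with N^2 v_2 = 0 but N^1 v_2 ≠ 0; then v_{j-1} := N · v_j for j = 2, …, 2.

Pick v_2 = (1, 0, 0, 0)ᵀ.
Then v_1 = N · v_2 = (9, -6, -1, 6)ᵀ.

Sanity check: (A − (5)·I) v_1 = (0, 0, 0, 0)ᵀ = 0. ✓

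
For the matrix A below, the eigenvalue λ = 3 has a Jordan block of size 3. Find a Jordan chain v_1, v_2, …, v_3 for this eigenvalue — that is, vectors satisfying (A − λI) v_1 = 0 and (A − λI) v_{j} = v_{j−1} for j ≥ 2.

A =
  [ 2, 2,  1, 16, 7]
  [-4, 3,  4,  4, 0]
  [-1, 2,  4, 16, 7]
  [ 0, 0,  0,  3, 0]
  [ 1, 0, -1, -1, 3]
A Jordan chain for λ = 3 of length 3:
v_1 = (-1, 0, -1, 0, 0)ᵀ
v_2 = (-1, -4, -1, 0, 1)ᵀ
v_3 = (1, 0, 0, 0, 0)ᵀ

Let N = A − (3)·I. We want v_3 with N^3 v_3 = 0 but N^2 v_3 ≠ 0; then v_{j-1} := N · v_j for j = 3, …, 2.

Pick v_3 = (1, 0, 0, 0, 0)ᵀ.
Then v_2 = N · v_3 = (-1, -4, -1, 0, 1)ᵀ.
Then v_1 = N · v_2 = (-1, 0, -1, 0, 0)ᵀ.

Sanity check: (A − (3)·I) v_1 = (0, 0, 0, 0, 0)ᵀ = 0. ✓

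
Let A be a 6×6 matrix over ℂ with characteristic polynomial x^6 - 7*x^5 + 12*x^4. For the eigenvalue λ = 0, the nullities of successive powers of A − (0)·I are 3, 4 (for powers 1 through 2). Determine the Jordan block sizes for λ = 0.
Block sizes for λ = 0: [2, 1, 1]

From the dimensions of kernels of powers, the number of Jordan blocks of size at least j is d_j − d_{j−1} where d_j = dim ker(N^j) (with d_0 = 0). Computing the differences gives [3, 1].
The number of blocks of size exactly k is (#blocks of size ≥ k) − (#blocks of size ≥ k + 1), so the partition is: 2 block(s) of size 1, 1 block(s) of size 2.
In nonincreasing order the block sizes are [2, 1, 1].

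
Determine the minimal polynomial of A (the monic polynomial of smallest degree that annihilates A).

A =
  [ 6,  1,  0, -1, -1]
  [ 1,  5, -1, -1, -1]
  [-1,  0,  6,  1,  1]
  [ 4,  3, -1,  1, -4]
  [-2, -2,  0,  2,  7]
x^2 - 10*x + 25

The characteristic polynomial is χ_A(x) = (x - 5)^5, so the eigenvalues are known. The minimal polynomial is
  m_A(x) = Π_λ (x − λ)^{k_λ}
where k_λ is the size of the *largest* Jordan block for λ (equivalently, the smallest k with (A − λI)^k v = 0 for every generalised eigenvector v of λ).

  λ = 5: largest Jordan block has size 2, contributing (x − 5)^2

So m_A(x) = (x - 5)^2 = x^2 - 10*x + 25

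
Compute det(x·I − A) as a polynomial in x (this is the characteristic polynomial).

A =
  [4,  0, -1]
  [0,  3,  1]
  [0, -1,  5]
x^3 - 12*x^2 + 48*x - 64

Expanding det(x·I − A) (e.g. by cofactor expansion or by noting that A is similar to its Jordan form J, which has the same characteristic polynomial as A) gives
  χ_A(x) = x^3 - 12*x^2 + 48*x - 64
which factors as (x - 4)^3. The eigenvalues (with algebraic multiplicities) are λ = 4 with multiplicity 3.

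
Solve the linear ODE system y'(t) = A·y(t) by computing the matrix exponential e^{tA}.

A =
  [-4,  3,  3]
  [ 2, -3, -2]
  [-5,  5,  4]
e^{tA} =
  [-3*t*exp(-t) + exp(-t), 3*t*exp(-t), 3*t*exp(-t)]
  [2*t*exp(-t), -2*t*exp(-t) + exp(-t), -2*t*exp(-t)]
  [-5*t*exp(-t), 5*t*exp(-t), 5*t*exp(-t) + exp(-t)]

Strategy: write A = P · J · P⁻¹ where J is a Jordan canonical form, so e^{tA} = P · e^{tJ} · P⁻¹, and e^{tJ} can be computed block-by-block.

A has Jordan form
J =
  [-1,  1,  0]
  [ 0, -1,  0]
  [ 0,  0, -1]
(up to reordering of blocks).

Per-block formulas:
  For a 1×1 block at λ = -1: exp(t · [-1]) = [e^(-1t)].
  For a 2×2 Jordan block J_2(-1): exp(t · J_2(-1)) = e^(-1t)·(I + t·N), where N is the 2×2 nilpotent shift.

After assembling e^{tJ} and conjugating by P, we get:

e^{tA} =
  [-3*t*exp(-t) + exp(-t), 3*t*exp(-t), 3*t*exp(-t)]
  [2*t*exp(-t), -2*t*exp(-t) + exp(-t), -2*t*exp(-t)]
  [-5*t*exp(-t), 5*t*exp(-t), 5*t*exp(-t) + exp(-t)]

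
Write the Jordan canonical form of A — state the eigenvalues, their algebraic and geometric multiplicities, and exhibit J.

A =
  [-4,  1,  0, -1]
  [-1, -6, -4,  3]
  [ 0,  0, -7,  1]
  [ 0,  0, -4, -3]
J_2(-5) ⊕ J_2(-5)

The characteristic polynomial is
  det(x·I − A) = x^4 + 20*x^3 + 150*x^2 + 500*x + 625 = (x + 5)^4

Eigenvalues and multiplicities (the geometric multiplicity of λ is n − rank(A − λI), which equals the number of Jordan blocks for λ):
  λ = -5: algebraic multiplicity = 4, geometric multiplicity = 2

Determining the block sizes for each eigenvalue:
  λ = -5: with am = 4 and gm = 2, the partition is not yet determined (e.g. several partitions of 4 into 2 parts exist). Let N = A − (-5)·I. Computing rank(N^1) = 2, rank(N^2) = 0; the number of blocks of size ≥ j is rank(N^{j−1}) − rank(N^j), giving [2, 2]. So we have 2 block(s) of size 2 → block sizes [2, 2]

Assembling the blocks gives a Jordan form
J =
  [-5,  1,  0,  0]
  [ 0, -5,  0,  0]
  [ 0,  0, -5,  1]
  [ 0,  0,  0, -5]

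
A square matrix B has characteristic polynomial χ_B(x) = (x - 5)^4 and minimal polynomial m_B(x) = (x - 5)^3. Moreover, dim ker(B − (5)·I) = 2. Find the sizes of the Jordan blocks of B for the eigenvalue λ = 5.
Block sizes for λ = 5: [3, 1]

Step 1 — from the characteristic polynomial, algebraic multiplicity of λ = 5 is 4. From dim ker(B − (5)·I) = 2, there are exactly 2 Jordan blocks for λ = 5.
Step 2 — from the minimal polynomial, the factor (x − 5)^3 tells us the largest block for λ = 5 has size 3.
Step 3 — with total size 4, 2 blocks, and largest block 3, the block sizes (in nonincreasing order) are [3, 1].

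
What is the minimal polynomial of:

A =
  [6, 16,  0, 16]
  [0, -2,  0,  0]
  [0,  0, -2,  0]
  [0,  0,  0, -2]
x^2 - 4*x - 12

The characteristic polynomial is χ_A(x) = (x - 6)*(x + 2)^3, so the eigenvalues are known. The minimal polynomial is
  m_A(x) = Π_λ (x − λ)^{k_λ}
where k_λ is the size of the *largest* Jordan block for λ (equivalently, the smallest k with (A − λI)^k v = 0 for every generalised eigenvector v of λ).

  λ = -2: largest Jordan block has size 1, contributing (x + 2)
  λ = 6: largest Jordan block has size 1, contributing (x − 6)

So m_A(x) = (x - 6)*(x + 2) = x^2 - 4*x - 12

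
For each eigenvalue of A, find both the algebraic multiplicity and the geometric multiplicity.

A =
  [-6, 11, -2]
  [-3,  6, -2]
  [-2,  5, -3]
λ = -1: alg = 3, geom = 1

Step 1 — factor the characteristic polynomial to read off the algebraic multiplicities:
  χ_A(x) = (x + 1)^3

Step 2 — compute geometric multiplicities via the rank-nullity identity g(λ) = n − rank(A − λI):
  rank(A − (-1)·I) = 2, so dim ker(A − (-1)·I) = n − 2 = 1

Summary:
  λ = -1: algebraic multiplicity = 3, geometric multiplicity = 1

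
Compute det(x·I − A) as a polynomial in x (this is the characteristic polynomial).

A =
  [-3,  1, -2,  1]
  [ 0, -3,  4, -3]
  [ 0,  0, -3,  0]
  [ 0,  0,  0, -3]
x^4 + 12*x^3 + 54*x^2 + 108*x + 81

Expanding det(x·I − A) (e.g. by cofactor expansion or by noting that A is similar to its Jordan form J, which has the same characteristic polynomial as A) gives
  χ_A(x) = x^4 + 12*x^3 + 54*x^2 + 108*x + 81
which factors as (x + 3)^4. The eigenvalues (with algebraic multiplicities) are λ = -3 with multiplicity 4.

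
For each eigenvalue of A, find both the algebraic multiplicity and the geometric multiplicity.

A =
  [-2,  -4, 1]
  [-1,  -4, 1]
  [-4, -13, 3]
λ = -1: alg = 3, geom = 1

Step 1 — factor the characteristic polynomial to read off the algebraic multiplicities:
  χ_A(x) = (x + 1)^3

Step 2 — compute geometric multiplicities via the rank-nullity identity g(λ) = n − rank(A − λI):
  rank(A − (-1)·I) = 2, so dim ker(A − (-1)·I) = n − 2 = 1

Summary:
  λ = -1: algebraic multiplicity = 3, geometric multiplicity = 1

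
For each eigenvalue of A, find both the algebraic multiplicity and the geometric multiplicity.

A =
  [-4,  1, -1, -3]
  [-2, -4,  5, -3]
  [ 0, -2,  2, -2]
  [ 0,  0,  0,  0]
λ = -2: alg = 3, geom = 1; λ = 0: alg = 1, geom = 1

Step 1 — factor the characteristic polynomial to read off the algebraic multiplicities:
  χ_A(x) = x*(x + 2)^3

Step 2 — compute geometric multiplicities via the rank-nullity identity g(λ) = n − rank(A − λI):
  rank(A − (-2)·I) = 3, so dim ker(A − (-2)·I) = n − 3 = 1
  rank(A − (0)·I) = 3, so dim ker(A − (0)·I) = n − 3 = 1

Summary:
  λ = -2: algebraic multiplicity = 3, geometric multiplicity = 1
  λ = 0: algebraic multiplicity = 1, geometric multiplicity = 1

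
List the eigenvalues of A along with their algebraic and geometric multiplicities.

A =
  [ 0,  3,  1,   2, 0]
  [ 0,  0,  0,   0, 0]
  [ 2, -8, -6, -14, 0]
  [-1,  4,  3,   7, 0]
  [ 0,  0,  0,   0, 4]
λ = 0: alg = 3, geom = 2; λ = 1: alg = 1, geom = 1; λ = 4: alg = 1, geom = 1

Step 1 — factor the characteristic polynomial to read off the algebraic multiplicities:
  χ_A(x) = x^3*(x - 4)*(x - 1)

Step 2 — compute geometric multiplicities via the rank-nullity identity g(λ) = n − rank(A − λI):
  rank(A − (0)·I) = 3, so dim ker(A − (0)·I) = n − 3 = 2
  rank(A − (1)·I) = 4, so dim ker(A − (1)·I) = n − 4 = 1
  rank(A − (4)·I) = 4, so dim ker(A − (4)·I) = n − 4 = 1

Summary:
  λ = 0: algebraic multiplicity = 3, geometric multiplicity = 2
  λ = 1: algebraic multiplicity = 1, geometric multiplicity = 1
  λ = 4: algebraic multiplicity = 1, geometric multiplicity = 1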